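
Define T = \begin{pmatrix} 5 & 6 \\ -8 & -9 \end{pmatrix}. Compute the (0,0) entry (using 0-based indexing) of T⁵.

Characteristic polynomial: r^2 + 4r + 3 = (r + 1)(r + 3), so the eigenvalues are -3, -1.
r=-3: eigenvector (-3, 4).
r=-1: eigenvector (1, -1).
P = [[-3, 1], [4, -1]], D = diag(-3, -1), P⁻¹ = [[1, 1], [4, 3]].
T⁵ = P·diag(-243, -1)·P⁻¹ = [[725, 726], [-968, -969]].
The requested entry is 725.

725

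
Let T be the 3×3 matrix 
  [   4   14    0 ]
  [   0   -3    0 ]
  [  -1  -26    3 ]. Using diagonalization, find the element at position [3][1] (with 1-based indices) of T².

Characteristic polynomial: s^3 - 4s^2 - 9s + 36 = (s - 4)(s - 3)(s + 3), so the eigenvalues are -3, 3, 4.
s=-3: eigenvector (-2, 1, 4).
s=4: eigenvector (1, 0, -1).
s=3: eigenvector (0, 0, 1).
P = [[-2, 1, 0], [1, 0, 0], [4, -1, 1]], D = diag(-3, 4, 3), P⁻¹ = [[0, 1, 0], [1, 2, 0], [1, -2, 1]].
T² = P·diag(9, 16, 9)·P⁻¹ = [[16, 14, 0], [0, 9, 0], [-7, -14, 9]].
The requested entry is -7.

-7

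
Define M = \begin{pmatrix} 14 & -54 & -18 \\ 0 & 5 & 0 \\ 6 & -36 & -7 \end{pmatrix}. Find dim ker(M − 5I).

M − 5I = [[9, -54, -18], [0, 0, 0], [6, -36, -12]].
This matrix has rank 1, so its null space has dimension 3 − 1 = 2.

2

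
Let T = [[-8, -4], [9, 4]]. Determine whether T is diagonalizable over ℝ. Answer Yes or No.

No

Characteristic polynomial: p(s) = s^2 + 4s + 4 = (s + 2)^2.
s = -2 has algebraic multiplicity 2; rank(T + 2I) = 1, so geometric multiplicity = 1.
Geometric multiplicity < algebraic multiplicity, so T is not diagonalizable.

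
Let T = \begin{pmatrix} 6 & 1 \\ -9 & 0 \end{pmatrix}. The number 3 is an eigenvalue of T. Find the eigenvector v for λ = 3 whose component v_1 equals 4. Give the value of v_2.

T − 3I = [[3, 1], [-9, -3]].
Solving (T − 3I)v = 0 gives the eigenspace spanned by (4, -12).
With v_1 = 4, v = (4, -12), so v_2 = -12.

-12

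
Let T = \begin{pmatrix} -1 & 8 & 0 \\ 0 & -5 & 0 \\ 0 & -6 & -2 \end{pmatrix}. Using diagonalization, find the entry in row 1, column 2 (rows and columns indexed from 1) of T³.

248

Characteristic polynomial: λ^3 + 8λ^2 + 17λ + 10 = (λ + 1)(λ + 2)(λ + 5), so the eigenvalues are -5, -2, -1.
λ=-1: eigenvector (1, 0, 0).
λ=-5: eigenvector (-2, 1, 2).
λ=-2: eigenvector (0, 0, 1).
P = [[1, -2, 0], [0, 1, 0], [0, 2, 1]], D = diag(-1, -5, -2), P⁻¹ = [[1, 2, 0], [0, 1, 0], [0, -2, 1]].
T³ = P·diag(-1, -125, -8)·P⁻¹ = [[-1, 248, 0], [0, -125, 0], [0, -234, -8]].
The requested entry is 248.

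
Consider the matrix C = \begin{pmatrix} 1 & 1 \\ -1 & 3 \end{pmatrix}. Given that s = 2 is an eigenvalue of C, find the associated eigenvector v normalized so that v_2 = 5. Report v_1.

C − 2I = [[-1, 1], [-1, 1]].
Solving (C − 2I)v = 0 gives the eigenspace spanned by (5, 5).
With v_2 = 5, v = (5, 5), so v_1 = 5.

5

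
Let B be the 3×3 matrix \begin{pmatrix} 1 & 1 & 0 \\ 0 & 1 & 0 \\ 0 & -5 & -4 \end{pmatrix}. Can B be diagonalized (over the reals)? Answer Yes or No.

Characteristic polynomial: p(λ) = λ^3 + 2λ^2 - 7λ + 4 = (λ - 1)^2(λ + 4).
λ = 1 has algebraic multiplicity 2; rank(B − 1I) = 2, so geometric multiplicity = 1.
Geometric multiplicity < algebraic multiplicity, so B is not diagonalizable.

No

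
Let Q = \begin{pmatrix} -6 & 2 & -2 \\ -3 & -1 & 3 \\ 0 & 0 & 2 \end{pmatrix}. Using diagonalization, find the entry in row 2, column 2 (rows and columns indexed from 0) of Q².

4

Characteristic polynomial: λ^3 + 5λ^2 - 2λ - 24 = (λ - 2)(λ + 3)(λ + 4), so the eigenvalues are -4, -3, 2.
λ=-3: eigenvector (2, 3, 0).
λ=-4: eigenvector (1, 1, 0).
λ=2: eigenvector (0, 1, 1).
P = [[2, 1, 0], [3, 1, 1], [0, 0, 1]], D = diag(-3, -4, 2), P⁻¹ = [[-1, 1, -1], [3, -2, 2], [0, 0, 1]].
Q² = P·diag(9, 16, 4)·P⁻¹ = [[30, -14, 14], [21, -5, 9], [0, 0, 4]].
The requested entry is 4.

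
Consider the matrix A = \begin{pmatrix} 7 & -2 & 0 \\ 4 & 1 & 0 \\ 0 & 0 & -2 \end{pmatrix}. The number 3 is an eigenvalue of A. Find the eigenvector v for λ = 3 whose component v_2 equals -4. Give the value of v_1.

-2

A − 3I = [[4, -2, 0], [4, -2, 0], [0, 0, -5]].
Solving (A − 3I)v = 0 gives the eigenspace spanned by (-2, -4, 0).
With v_2 = -4, v = (-2, -4, 0), so v_1 = -2.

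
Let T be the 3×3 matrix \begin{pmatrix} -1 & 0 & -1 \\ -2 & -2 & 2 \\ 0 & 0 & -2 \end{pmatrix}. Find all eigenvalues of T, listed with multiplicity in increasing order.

-2, -2, -1

Characteristic polynomial: p(μ) = μ^3 + 5μ^2 + 8μ + 4 = (μ + 1)(μ + 2)^2.
Roots (with multiplicity): -2, -2, -1.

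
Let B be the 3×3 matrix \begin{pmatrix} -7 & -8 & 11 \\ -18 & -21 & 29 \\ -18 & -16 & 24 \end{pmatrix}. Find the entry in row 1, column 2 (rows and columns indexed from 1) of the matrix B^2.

Characteristic polynomial: s^3 + 4s^2 - 7s - 10 = (s - 2)(s + 1)(s + 5), so the eigenvalues are -5, -1, 2.
s=-1: eigenvector (1, 2, 2).
s=2: eigenvector (1, 3, 3).
s=-5: eigenvector (2, 5, 4).
P = [[1, 1, 2], [2, 3, 5], [2, 3, 4]], D = diag(-1, 2, -5), P⁻¹ = [[3, -2, 1], [-2, 0, 1], [0, 1, -1]].
B² = P·diag(1, 4, 25)·P⁻¹ = [[-5, 48, -45], [-18, 121, -111], [-18, 96, -86]].
The requested entry is 48.

48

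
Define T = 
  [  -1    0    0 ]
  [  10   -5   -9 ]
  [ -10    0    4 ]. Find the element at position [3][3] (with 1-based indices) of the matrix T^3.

Characteristic polynomial: λ^3 + 2λ^2 - 19λ - 20 = (λ - 4)(λ + 1)(λ + 5), so the eigenvalues are -5, -1, 4.
λ=-1: eigenvector (1, -2, 2).
λ=-5: eigenvector (0, 1, 0).
λ=4: eigenvector (0, -1, 1).
P = [[1, 0, 0], [-2, 1, -1], [2, 0, 1]], D = diag(-1, -5, 4), P⁻¹ = [[1, 0, 0], [0, 1, 1], [-2, 0, 1]].
T³ = P·diag(-1, -125, 64)·P⁻¹ = [[-1, 0, 0], [130, -125, -189], [-130, 0, 64]].
The requested entry is 64.

64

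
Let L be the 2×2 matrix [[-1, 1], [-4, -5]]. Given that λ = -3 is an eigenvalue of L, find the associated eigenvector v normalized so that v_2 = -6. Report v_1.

L + 3I = [[2, 1], [-4, -2]].
Solving (L + 3I)v = 0 gives the eigenspace spanned by (3, -6).
With v_2 = -6, v = (3, -6), so v_1 = 3.

3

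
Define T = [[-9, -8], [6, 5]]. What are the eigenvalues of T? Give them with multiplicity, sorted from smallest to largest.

-3, -1

Characteristic polynomial: p(λ) = λ^2 + 4λ + 3 = (λ + 1)(λ + 3).
Roots (with multiplicity): -3, -1.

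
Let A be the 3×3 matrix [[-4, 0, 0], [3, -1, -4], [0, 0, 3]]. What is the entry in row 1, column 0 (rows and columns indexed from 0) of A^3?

63

Characteristic polynomial: μ^3 + 2μ^2 - 11μ - 12 = (μ - 3)(μ + 1)(μ + 4), so the eigenvalues are -4, -1, 3.
μ=-4: eigenvector (1, -1, 0).
μ=-1: eigenvector (0, 1, 0).
μ=3: eigenvector (0, -1, 1).
P = [[1, 0, 0], [-1, 1, -1], [0, 0, 1]], D = diag(-4, -1, 3), P⁻¹ = [[1, 0, 0], [1, 1, 1], [0, 0, 1]].
A³ = P·diag(-64, -1, 27)·P⁻¹ = [[-64, 0, 0], [63, -1, -28], [0, 0, 27]].
The requested entry is 63.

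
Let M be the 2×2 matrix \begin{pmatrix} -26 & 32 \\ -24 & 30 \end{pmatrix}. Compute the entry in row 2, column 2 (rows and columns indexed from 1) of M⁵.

Characteristic polynomial: λ^2 - 4λ - 12 = (λ - 6)(λ + 2), so the eigenvalues are -2, 6.
λ=-2: eigenvector (4, 3).
λ=6: eigenvector (1, 1).
P = [[4, 1], [3, 1]], D = diag(-2, 6), P⁻¹ = [[1, -1], [-3, 4]].
M⁵ = P·diag(-32, 7776)·P⁻¹ = [[-23456, 31232], [-23424, 31200]].
The requested entry is 31200.

31200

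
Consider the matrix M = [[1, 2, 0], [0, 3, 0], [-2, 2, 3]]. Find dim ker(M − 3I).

2

M − 3I = [[-2, 2, 0], [0, 0, 0], [-2, 2, 0]].
This matrix has rank 1, so its null space has dimension 3 − 1 = 2.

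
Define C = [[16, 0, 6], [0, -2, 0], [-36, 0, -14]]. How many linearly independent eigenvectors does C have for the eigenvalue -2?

C + 2I = [[18, 0, 6], [0, 0, 0], [-36, 0, -12]].
This matrix has rank 1, so its null space has dimension 3 − 1 = 2.

2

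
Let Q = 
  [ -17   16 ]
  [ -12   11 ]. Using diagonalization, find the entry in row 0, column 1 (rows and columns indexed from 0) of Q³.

496

Characteristic polynomial: t^2 + 6t + 5 = (t + 1)(t + 5), so the eigenvalues are -5, -1.
t=-5: eigenvector (4, 3).
t=-1: eigenvector (1, 1).
P = [[4, 1], [3, 1]], D = diag(-5, -1), P⁻¹ = [[1, -1], [-3, 4]].
Q³ = P·diag(-125, -1)·P⁻¹ = [[-497, 496], [-372, 371]].
The requested entry is 496.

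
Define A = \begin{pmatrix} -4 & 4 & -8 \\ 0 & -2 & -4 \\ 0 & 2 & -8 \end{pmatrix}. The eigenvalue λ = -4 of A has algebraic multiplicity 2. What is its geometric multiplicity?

A + 4I = [[0, 4, -8], [0, 2, -4], [0, 2, -4]].
This matrix has rank 1, so its null space has dimension 3 − 1 = 2.

2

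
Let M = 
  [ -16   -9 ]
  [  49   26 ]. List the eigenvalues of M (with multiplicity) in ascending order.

5, 5

Characteristic polynomial: p(s) = s^2 - 10s + 25 = (s - 5)^2.
Roots (with multiplicity): 5, 5.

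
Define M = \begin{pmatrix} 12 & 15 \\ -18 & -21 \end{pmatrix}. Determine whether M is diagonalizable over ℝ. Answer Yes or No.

Yes

Characteristic polynomial: p(μ) = μ^2 + 9μ + 18 = (μ + 3)(μ + 6).
All 2 eigenvalues are distinct, so M is diagonalizable.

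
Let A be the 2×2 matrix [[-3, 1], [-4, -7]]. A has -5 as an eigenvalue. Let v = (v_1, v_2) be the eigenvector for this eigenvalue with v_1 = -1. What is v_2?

2

A + 5I = [[2, 1], [-4, -2]].
Solving (A + 5I)v = 0 gives the eigenspace spanned by (-1, 2).
With v_1 = -1, v = (-1, 2), so v_2 = 2.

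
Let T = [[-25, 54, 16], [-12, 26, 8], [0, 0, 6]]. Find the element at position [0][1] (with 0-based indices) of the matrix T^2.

54

Characteristic polynomial: λ^3 - 7λ^2 + 4λ + 12 = (λ - 6)(λ - 2)(λ + 1), so the eigenvalues are -1, 2, 6.
λ=-1: eigenvector (9, 4, 0).
λ=2: eigenvector (2, 1, 0).
λ=6: eigenvector (4, 2, 1).
P = [[9, 2, 4], [4, 1, 2], [0, 0, 1]], D = diag(-1, 2, 6), P⁻¹ = [[1, -2, 0], [-4, 9, -2], [0, 0, 1]].
T² = P·diag(1, 4, 36)·P⁻¹ = [[-23, 54, 128], [-12, 28, 64], [0, 0, 36]].
The requested entry is 54.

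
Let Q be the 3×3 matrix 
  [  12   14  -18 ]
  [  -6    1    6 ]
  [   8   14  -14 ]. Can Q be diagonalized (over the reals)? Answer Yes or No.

Yes

Characteristic polynomial: p(s) = s^3 + s^2 - 26s + 24 = (s - 4)(s - 1)(s + 6).
All 3 eigenvalues are distinct, so Q is diagonalizable.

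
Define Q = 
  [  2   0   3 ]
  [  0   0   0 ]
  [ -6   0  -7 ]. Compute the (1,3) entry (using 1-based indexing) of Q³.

63

Characteristic polynomial: μ^3 + 5μ^2 + 4μ = μ(μ + 1)(μ + 4), so the eigenvalues are -4, -1, 0.
μ=-1: eigenvector (1, 0, -1).
μ=0: eigenvector (0, 1, 0).
μ=-4: eigenvector (1, 0, -2).
P = [[1, 0, 1], [0, 1, 0], [-1, 0, -2]], D = diag(-1, 0, -4), P⁻¹ = [[2, 0, 1], [0, 1, 0], [-1, 0, -1]].
Q³ = P·diag(-1, 0, -64)·P⁻¹ = [[62, 0, 63], [0, 0, 0], [-126, 0, -127]].
The requested entry is 63.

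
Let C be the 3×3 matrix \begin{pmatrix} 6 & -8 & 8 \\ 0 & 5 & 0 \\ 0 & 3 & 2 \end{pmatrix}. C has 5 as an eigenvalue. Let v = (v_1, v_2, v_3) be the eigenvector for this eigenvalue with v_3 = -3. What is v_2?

-3

C − 5I = [[1, -8, 8], [0, 0, 0], [0, 3, -3]].
Solving (C − 5I)v = 0 gives the eigenspace spanned by (0, -3, -3).
With v_3 = -3, v = (0, -3, -3), so v_2 = -3.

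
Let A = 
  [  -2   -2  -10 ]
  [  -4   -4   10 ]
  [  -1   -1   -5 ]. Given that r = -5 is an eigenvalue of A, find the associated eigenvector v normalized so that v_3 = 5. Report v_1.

A + 5I = [[3, -2, -10], [-4, 1, 10], [-1, -1, 0]].
Solving (A + 5I)v = 0 gives the eigenspace spanned by (10, -10, 5).
With v_3 = 5, v = (10, -10, 5), so v_1 = 10.

10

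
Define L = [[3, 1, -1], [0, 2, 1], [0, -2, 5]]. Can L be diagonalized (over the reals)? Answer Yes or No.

Yes

Characteristic polynomial: p(μ) = μ^3 - 10μ^2 + 33μ - 36 = (μ - 4)(μ - 3)^2.
μ = 3 has algebraic multiplicity 2; rank(L − 3I) = 1, so geometric multiplicity = 2.
Every eigenvalue has geometric = algebraic multiplicity, so L is diagonalizable.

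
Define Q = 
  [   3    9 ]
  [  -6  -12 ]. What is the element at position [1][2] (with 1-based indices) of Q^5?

22599

Characteristic polynomial: s^2 + 9s + 18 = (s + 3)(s + 6), so the eigenvalues are -6, -3.
s=-6: eigenvector (-1, 1).
s=-3: eigenvector (3, -2).
P = [[-1, 3], [1, -2]], D = diag(-6, -3), P⁻¹ = [[2, 3], [1, 1]].
Q⁵ = P·diag(-7776, -243)·P⁻¹ = [[14823, 22599], [-15066, -22842]].
The requested entry is 22599.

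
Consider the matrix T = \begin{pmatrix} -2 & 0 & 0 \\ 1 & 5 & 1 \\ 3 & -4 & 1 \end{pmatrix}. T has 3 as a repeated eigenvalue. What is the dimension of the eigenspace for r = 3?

1

T − 3I = [[-5, 0, 0], [1, 2, 1], [3, -4, -2]].
This matrix has rank 2, so its null space has dimension 3 − 2 = 1.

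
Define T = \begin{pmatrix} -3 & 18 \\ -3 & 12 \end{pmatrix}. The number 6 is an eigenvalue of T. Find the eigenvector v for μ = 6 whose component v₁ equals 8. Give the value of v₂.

T − 6I = [[-9, 18], [-3, 6]].
Solving (T − 6I)v = 0 gives the eigenspace spanned by (8, 4).
With v₁ = 8, v = (8, 4), so v₂ = 4.

4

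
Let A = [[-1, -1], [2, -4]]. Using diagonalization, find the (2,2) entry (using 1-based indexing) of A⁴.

146

Characteristic polynomial: s^2 + 5s + 6 = (s + 2)(s + 3), so the eigenvalues are -3, -2.
s=-3: eigenvector (-1, -2).
s=-2: eigenvector (1, 1).
P = [[-1, 1], [-2, 1]], D = diag(-3, -2), P⁻¹ = [[1, -1], [2, -1]].
A⁴ = P·diag(81, 16)·P⁻¹ = [[-49, 65], [-130, 146]].
The requested entry is 146.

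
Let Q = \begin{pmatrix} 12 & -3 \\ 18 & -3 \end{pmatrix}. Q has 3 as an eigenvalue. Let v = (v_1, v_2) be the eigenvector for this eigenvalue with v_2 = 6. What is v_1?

2

Q − 3I = [[9, -3], [18, -6]].
Solving (Q − 3I)v = 0 gives the eigenspace spanned by (2, 6).
With v_2 = 6, v = (2, 6), so v_1 = 2.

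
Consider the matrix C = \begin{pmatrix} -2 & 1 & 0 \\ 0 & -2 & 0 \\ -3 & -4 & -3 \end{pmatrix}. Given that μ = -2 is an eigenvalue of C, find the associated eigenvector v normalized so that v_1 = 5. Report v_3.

-15

C + 2I = [[0, 1, 0], [0, 0, 0], [-3, -4, -1]].
Solving (C + 2I)v = 0 gives the eigenspace spanned by (5, 0, -15).
With v_1 = 5, v = (5, 0, -15), so v_3 = -15.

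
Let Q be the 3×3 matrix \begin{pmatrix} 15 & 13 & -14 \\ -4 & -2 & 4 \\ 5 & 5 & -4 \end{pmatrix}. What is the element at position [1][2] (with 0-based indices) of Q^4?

Characteristic polynomial: μ^3 - 9μ^2 + 20μ - 12 = (μ - 6)(μ - 2)(μ - 1), so the eigenvalues are 1, 2, 6.
μ=6: eigenvector (3, -1, 1).
μ=2: eigenvector (-1, 1, 0).
μ=1: eigenvector (1, 0, 1).
P = [[3, -1, 1], [-1, 1, 0], [1, 0, 1]], D = diag(6, 2, 1), P⁻¹ = [[1, 1, -1], [1, 2, -1], [-1, -1, 2]].
Q⁴ = P·diag(1296, 16, 1)·P⁻¹ = [[3871, 3855, -3870], [-1280, -1264, 1280], [1295, 1295, -1294]].
The requested entry is 1280.

1280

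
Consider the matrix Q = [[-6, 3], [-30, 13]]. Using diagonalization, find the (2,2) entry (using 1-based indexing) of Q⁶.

34399

Characteristic polynomial: λ^2 - 7λ + 12 = (λ - 4)(λ - 3), so the eigenvalues are 3, 4.
λ=3: eigenvector (1, 3).
λ=4: eigenvector (3, 10).
P = [[1, 3], [3, 10]], D = diag(3, 4), P⁻¹ = [[10, -3], [-3, 1]].
Q⁶ = P·diag(729, 4096)·P⁻¹ = [[-29574, 10101], [-101010, 34399]].
The requested entry is 34399.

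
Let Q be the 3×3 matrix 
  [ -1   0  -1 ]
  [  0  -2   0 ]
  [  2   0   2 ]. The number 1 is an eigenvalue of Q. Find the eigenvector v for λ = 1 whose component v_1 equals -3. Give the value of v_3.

Q − 1I = [[-2, 0, -1], [0, -3, 0], [2, 0, 1]].
Solving (Q − 1I)v = 0 gives the eigenspace spanned by (-3, 0, 6).
With v_1 = -3, v = (-3, 0, 6), so v_3 = 6.

6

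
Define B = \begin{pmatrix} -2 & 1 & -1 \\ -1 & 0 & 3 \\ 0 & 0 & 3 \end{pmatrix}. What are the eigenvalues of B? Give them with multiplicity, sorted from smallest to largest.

Characteristic polynomial: p(t) = t^3 - t^2 - 5t - 3 = (t - 3)(t + 1)^2.
Roots (with multiplicity): -1, -1, 3.

-1, -1, 3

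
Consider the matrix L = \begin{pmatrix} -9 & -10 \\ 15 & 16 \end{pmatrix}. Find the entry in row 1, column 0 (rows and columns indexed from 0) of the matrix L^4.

Characteristic polynomial: r^2 - 7r + 6 = (r - 6)(r - 1), so the eigenvalues are 1, 6.
r=1: eigenvector (1, -1).
r=6: eigenvector (-2, 3).
P = [[1, -2], [-1, 3]], D = diag(1, 6), P⁻¹ = [[3, 2], [1, 1]].
L⁴ = P·diag(1, 1296)·P⁻¹ = [[-2589, -2590], [3885, 3886]].
The requested entry is 3885.

3885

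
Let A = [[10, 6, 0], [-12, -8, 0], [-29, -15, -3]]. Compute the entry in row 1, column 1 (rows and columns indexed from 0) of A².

Characteristic polynomial: s^3 + s^2 - 14s - 24 = (s - 4)(s + 2)(s + 3), so the eigenvalues are -3, -2, 4.
s=-2: eigenvector (1, -2, 1).
s=4: eigenvector (1, -1, -2).
s=-3: eigenvector (0, 0, 1).
P = [[1, 1, 0], [-2, -1, 0], [1, -2, 1]], D = diag(-2, 4, -3), P⁻¹ = [[-1, -1, 0], [2, 1, 0], [5, 3, 1]].
A² = P·diag(4, 16, 9)·P⁻¹ = [[28, 12, 0], [-24, -8, 0], [-23, -9, 9]].
The requested entry is -8.

-8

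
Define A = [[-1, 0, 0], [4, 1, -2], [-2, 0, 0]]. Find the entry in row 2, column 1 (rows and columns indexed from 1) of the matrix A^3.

4

Characteristic polynomial: μ^3 - μ = μ(μ - 1)(μ + 1), so the eigenvalues are -1, 0, 1.
μ=-1: eigenvector (1, 0, 2).
μ=0: eigenvector (0, 2, 1).
μ=1: eigenvector (0, 1, 0).
P = [[1, 0, 0], [0, 2, 1], [2, 1, 0]], D = diag(-1, 0, 1), P⁻¹ = [[1, 0, 0], [-2, 0, 1], [4, 1, -2]].
A³ = P·diag(-1, 0, 1)·P⁻¹ = [[-1, 0, 0], [4, 1, -2], [-2, 0, 0]].
The requested entry is 4.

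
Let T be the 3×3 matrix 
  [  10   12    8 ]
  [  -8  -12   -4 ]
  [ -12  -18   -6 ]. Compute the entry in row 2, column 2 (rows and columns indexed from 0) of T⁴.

Characteristic polynomial: s^3 + 8s^2 + 12s = s(s + 2)(s + 6), so the eigenvalues are -6, -2, 0.
s=-6: eigenvector (-3, 2, 3).
s=0: eigenvector (-2, 1, 1).
s=-2: eigenvector (-4, 2, 3).
P = [[-3, -2, -4], [2, 1, 2], [3, 1, 3]], D = diag(-6, 0, -2), P⁻¹ = [[1, 2, 0], [0, 3, -2], [-1, -3, 1]].
T⁴ = P·diag(1296, 0, 16)·P⁻¹ = [[-3824, -7584, -64], [2560, 5088, 32], [3840, 7632, 48]].
The requested entry is 48.

48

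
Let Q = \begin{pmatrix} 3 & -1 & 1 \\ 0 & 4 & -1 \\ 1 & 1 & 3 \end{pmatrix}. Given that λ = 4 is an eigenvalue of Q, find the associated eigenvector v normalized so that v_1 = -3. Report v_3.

Q − 4I = [[-1, -1, 1], [0, 0, -1], [1, 1, -1]].
Solving (Q − 4I)v = 0 gives the eigenspace spanned by (-3, 3, 0).
With v_1 = -3, v = (-3, 3, 0), so v_3 = 0.

0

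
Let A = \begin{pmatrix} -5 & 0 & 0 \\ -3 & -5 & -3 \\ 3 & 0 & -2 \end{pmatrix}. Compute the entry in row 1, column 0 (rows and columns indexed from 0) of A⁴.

609

Characteristic polynomial: r^3 + 12r^2 + 45r + 50 = (r + 2)(r + 5)^2, so the eigenvalues are -5, -5, -2.
r=-5: eigenvector (1, 1, -1).
r=-5: eigenvector (1, 2, -1).
r=-2: eigenvector (0, -1, 1).
P = [[1, 1, 0], [1, 2, -1], [-1, -1, 1]], D = diag(-5, -5, -2), P⁻¹ = [[1, -1, -1], [0, 1, 1], [1, 0, 1]].
A⁴ = P·diag(625, 625, 16)·P⁻¹ = [[625, 0, 0], [609, 625, 609], [-609, 0, 16]].
The requested entry is 609.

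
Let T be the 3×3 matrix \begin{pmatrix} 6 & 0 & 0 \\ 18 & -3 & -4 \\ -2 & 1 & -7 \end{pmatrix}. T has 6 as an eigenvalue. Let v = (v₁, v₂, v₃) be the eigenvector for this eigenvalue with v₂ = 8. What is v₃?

T − 6I = [[0, 0, 0], [18, -9, -4], [-2, 1, -13]].
Solving (T − 6I)v = 0 gives the eigenspace spanned by (4, 8, 0).
With v₂ = 8, v = (4, 8, 0), so v₃ = 0.

0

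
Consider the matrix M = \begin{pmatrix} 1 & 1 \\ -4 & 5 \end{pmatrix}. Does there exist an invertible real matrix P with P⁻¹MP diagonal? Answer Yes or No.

Characteristic polynomial: p(μ) = μ^2 - 6μ + 9 = (μ - 3)^2.
μ = 3 has algebraic multiplicity 2; rank(M − 3I) = 1, so geometric multiplicity = 1.
Geometric multiplicity < algebraic multiplicity, so M is not diagonalizable.

No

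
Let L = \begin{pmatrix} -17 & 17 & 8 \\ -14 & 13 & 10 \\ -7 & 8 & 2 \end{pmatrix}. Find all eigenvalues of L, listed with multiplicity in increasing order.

-3, -3, 4

Characteristic polynomial: p(μ) = μ^3 + 2μ^2 - 15μ - 36 = (μ - 4)(μ + 3)^2.
Roots (with multiplicity): -3, -3, 4.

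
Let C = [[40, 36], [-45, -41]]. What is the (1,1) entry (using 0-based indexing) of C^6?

61741

Characteristic polynomial: t^2 + t - 20 = (t - 4)(t + 5), so the eigenvalues are -5, 4.
t=-5: eigenvector (4, -5).
t=4: eigenvector (1, -1).
P = [[4, 1], [-5, -1]], D = diag(-5, 4), P⁻¹ = [[-1, -1], [5, 4]].
C⁶ = P·diag(15625, 4096)·P⁻¹ = [[-42020, -46116], [57645, 61741]].
The requested entry is 61741.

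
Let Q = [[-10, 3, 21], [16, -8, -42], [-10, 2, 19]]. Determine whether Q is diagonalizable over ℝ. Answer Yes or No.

Characteristic polynomial: p(μ) = μ^3 - μ^2 - 16μ - 20 = (μ - 5)(μ + 2)^2.
μ = -2 has algebraic multiplicity 2; rank(Q + 2I) = 2, so geometric multiplicity = 1.
Geometric multiplicity < algebraic multiplicity, so Q is not diagonalizable.

No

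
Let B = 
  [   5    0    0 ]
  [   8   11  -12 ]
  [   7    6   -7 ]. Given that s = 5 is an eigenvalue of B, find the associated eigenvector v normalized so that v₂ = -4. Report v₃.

B − 5I = [[0, 0, 0], [8, 6, -12], [7, 6, -12]].
Solving (B − 5I)v = 0 gives the eigenspace spanned by (0, -4, -2).
With v₂ = -4, v = (0, -4, -2), so v₃ = -2.

-2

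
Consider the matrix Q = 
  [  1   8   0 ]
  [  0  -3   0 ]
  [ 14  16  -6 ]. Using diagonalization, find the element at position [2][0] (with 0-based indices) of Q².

-70

Characteristic polynomial: s^3 + 8s^2 + 9s - 18 = (s - 1)(s + 3)(s + 6), so the eigenvalues are -6, -3, 1.
s=1: eigenvector (1, 0, 2).
s=-3: eigenvector (-2, 1, -4).
s=-6: eigenvector (0, 0, 1).
P = [[1, -2, 0], [0, 1, 0], [2, -4, 1]], D = diag(1, -3, -6), P⁻¹ = [[1, 2, 0], [0, 1, 0], [-2, 0, 1]].
Q² = P·diag(1, 9, 36)·P⁻¹ = [[1, -16, 0], [0, 9, 0], [-70, -32, 36]].
The requested entry is -70.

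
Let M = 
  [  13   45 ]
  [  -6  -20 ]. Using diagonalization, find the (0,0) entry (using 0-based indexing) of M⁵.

Characteristic polynomial: s^2 + 7s + 10 = (s + 2)(s + 5), so the eigenvalues are -5, -2.
s=-2: eigenvector (-3, 1).
s=-5: eigenvector (-5, 2).
P = [[-3, -5], [1, 2]], D = diag(-2, -5), P⁻¹ = [[-2, -5], [1, 3]].
M⁵ = P·diag(-32, -3125)·P⁻¹ = [[15433, 46395], [-6186, -18590]].
The requested entry is 15433.

15433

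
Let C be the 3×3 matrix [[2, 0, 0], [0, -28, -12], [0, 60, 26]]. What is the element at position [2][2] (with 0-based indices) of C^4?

-944

Characteristic polynomial: λ^3 - 12λ + 16 = (λ - 2)^2(λ + 4), so the eigenvalues are -4, 2, 2.
λ=2: eigenvector (1, 0, 0).
λ=-4: eigenvector (0, 1, -2).
λ=2: eigenvector (0, -2, 5).
P = [[1, 0, 0], [0, 1, -2], [0, -2, 5]], D = diag(2, -4, 2), P⁻¹ = [[1, 0, 0], [0, 5, 2], [0, 2, 1]].
C⁴ = P·diag(16, 256, 16)·P⁻¹ = [[16, 0, 0], [0, 1216, 480], [0, -2400, -944]].
The requested entry is -944.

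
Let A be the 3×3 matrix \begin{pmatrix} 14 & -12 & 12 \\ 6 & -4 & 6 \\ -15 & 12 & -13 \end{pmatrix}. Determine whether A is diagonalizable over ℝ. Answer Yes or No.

Yes

Characteristic polynomial: p(s) = s^3 + 3s^2 - 6s - 8 = (s - 2)(s + 1)(s + 4).
All 3 eigenvalues are distinct, so A is diagonalizable.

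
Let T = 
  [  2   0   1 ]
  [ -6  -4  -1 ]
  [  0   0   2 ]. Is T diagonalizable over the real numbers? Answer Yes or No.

Characteristic polynomial: p(r) = r^3 - 12r + 16 = (r - 2)^2(r + 4).
r = 2 has algebraic multiplicity 2; rank(T − 2I) = 2, so geometric multiplicity = 1.
Geometric multiplicity < algebraic multiplicity, so T is not diagonalizable.

No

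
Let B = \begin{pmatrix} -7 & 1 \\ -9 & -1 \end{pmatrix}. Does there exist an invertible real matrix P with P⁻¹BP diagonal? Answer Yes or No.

No

Characteristic polynomial: p(μ) = μ^2 + 8μ + 16 = (μ + 4)^2.
μ = -4 has algebraic multiplicity 2; rank(B + 4I) = 1, so geometric multiplicity = 1.
Geometric multiplicity < algebraic multiplicity, so B is not diagonalizable.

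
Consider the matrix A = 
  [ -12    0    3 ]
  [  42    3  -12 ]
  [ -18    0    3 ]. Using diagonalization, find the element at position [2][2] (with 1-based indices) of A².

Characteristic polynomial: t^3 + 6t^2 - 9t - 54 = (t - 3)(t + 3)(t + 6), so the eigenvalues are -6, -3, 3.
t=-6: eigenvector (1, -2, 2).
t=3: eigenvector (0, 1, 0).
t=-3: eigenvector (1, -1, 3).
P = [[1, 0, 1], [-2, 1, -1], [2, 0, 3]], D = diag(-6, 3, -3), P⁻¹ = [[3, 0, -1], [4, 1, -1], [-2, 0, 1]].
A² = P·diag(36, 9, 9)·P⁻¹ = [[90, 0, -27], [-162, 9, 54], [162, 0, -45]].
The requested entry is 9.

9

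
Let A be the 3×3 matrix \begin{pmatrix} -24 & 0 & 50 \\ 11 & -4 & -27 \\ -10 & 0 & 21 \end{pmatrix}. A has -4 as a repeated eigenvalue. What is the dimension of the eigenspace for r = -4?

A + 4I = [[-20, 0, 50], [11, 0, -27], [-10, 0, 25]].
This matrix has rank 2, so its null space has dimension 3 − 2 = 1.

1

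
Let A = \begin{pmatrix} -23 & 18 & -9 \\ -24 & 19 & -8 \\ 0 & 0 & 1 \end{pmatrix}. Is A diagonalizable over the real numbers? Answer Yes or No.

Characteristic polynomial: p(s) = s^3 + 3s^2 - 9s + 5 = (s - 1)^2(s + 5).
s = 1 has algebraic multiplicity 2; rank(A − 1I) = 2, so geometric multiplicity = 1.
Geometric multiplicity < algebraic multiplicity, so A is not diagonalizable.

No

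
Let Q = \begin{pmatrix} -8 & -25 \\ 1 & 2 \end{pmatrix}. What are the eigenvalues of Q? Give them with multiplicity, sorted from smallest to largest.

-3, -3

Characteristic polynomial: p(λ) = λ^2 + 6λ + 9 = (λ + 3)^2.
Roots (with multiplicity): -3, -3.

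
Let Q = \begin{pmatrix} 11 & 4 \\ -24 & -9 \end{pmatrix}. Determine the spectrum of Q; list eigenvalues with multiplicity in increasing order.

Characteristic polynomial: p(s) = s^2 - 2s - 3 = (s - 3)(s + 1).
Roots (with multiplicity): -1, 3.

-1, 3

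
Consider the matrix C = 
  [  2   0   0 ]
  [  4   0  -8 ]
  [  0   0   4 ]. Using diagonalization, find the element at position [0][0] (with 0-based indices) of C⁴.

Characteristic polynomial: r^3 - 6r^2 + 8r = r(r - 4)(r - 2), so the eigenvalues are 0, 2, 4.
r=2: eigenvector (1, 2, 0).
r=0: eigenvector (0, 1, 0).
r=4: eigenvector (0, -2, 1).
P = [[1, 0, 0], [2, 1, -2], [0, 0, 1]], D = diag(2, 0, 4), P⁻¹ = [[1, 0, 0], [-2, 1, 2], [0, 0, 1]].
C⁴ = P·diag(16, 0, 256)·P⁻¹ = [[16, 0, 0], [32, 0, -512], [0, 0, 256]].
The requested entry is 16.

16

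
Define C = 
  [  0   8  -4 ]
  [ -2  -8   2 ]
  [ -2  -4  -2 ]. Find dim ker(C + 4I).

C + 4I = [[4, 8, -4], [-2, -4, 2], [-2, -4, 2]].
This matrix has rank 1, so its null space has dimension 3 − 1 = 2.

2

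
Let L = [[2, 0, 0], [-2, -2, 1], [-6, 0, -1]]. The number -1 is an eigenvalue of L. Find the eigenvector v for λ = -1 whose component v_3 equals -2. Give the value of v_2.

-2

L + 1I = [[3, 0, 0], [-2, -1, 1], [-6, 0, 0]].
Solving (L + 1I)v = 0 gives the eigenspace spanned by (0, -2, -2).
With v_3 = -2, v = (0, -2, -2), so v_2 = -2.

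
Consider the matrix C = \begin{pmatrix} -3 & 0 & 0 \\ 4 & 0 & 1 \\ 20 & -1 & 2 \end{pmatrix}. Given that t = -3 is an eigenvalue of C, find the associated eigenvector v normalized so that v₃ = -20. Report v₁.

C + 3I = [[0, 0, 0], [4, 3, 1], [20, -1, 5]].
Solving (C + 3I)v = 0 gives the eigenspace spanned by (5, 0, -20).
With v₃ = -20, v = (5, 0, -20), so v₁ = 5.

5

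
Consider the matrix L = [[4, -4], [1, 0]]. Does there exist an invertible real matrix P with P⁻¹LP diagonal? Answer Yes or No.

No

Characteristic polynomial: p(s) = s^2 - 4s + 4 = (s - 2)^2.
s = 2 has algebraic multiplicity 2; rank(L − 2I) = 1, so geometric multiplicity = 1.
Geometric multiplicity < algebraic multiplicity, so L is not diagonalizable.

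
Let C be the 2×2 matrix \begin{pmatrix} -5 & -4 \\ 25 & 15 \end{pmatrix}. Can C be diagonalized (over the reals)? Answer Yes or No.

No

Characteristic polynomial: p(μ) = μ^2 - 10μ + 25 = (μ - 5)^2.
μ = 5 has algebraic multiplicity 2; rank(C − 5I) = 1, so geometric multiplicity = 1.
Geometric multiplicity < algebraic multiplicity, so C is not diagonalizable.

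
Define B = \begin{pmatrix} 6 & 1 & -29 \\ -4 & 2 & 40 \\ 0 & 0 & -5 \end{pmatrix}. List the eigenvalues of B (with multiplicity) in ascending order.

Characteristic polynomial: p(r) = r^3 - 3r^2 - 24r + 80 = (r - 4)^2(r + 5).
Roots (with multiplicity): -5, 4, 4.

-5, 4, 4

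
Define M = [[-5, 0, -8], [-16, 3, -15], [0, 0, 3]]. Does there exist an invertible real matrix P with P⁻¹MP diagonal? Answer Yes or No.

No

Characteristic polynomial: p(s) = s^3 - s^2 - 21s + 45 = (s - 3)^2(s + 5).
s = 3 has algebraic multiplicity 2; rank(M − 3I) = 2, so geometric multiplicity = 1.
Geometric multiplicity < algebraic multiplicity, so M is not diagonalizable.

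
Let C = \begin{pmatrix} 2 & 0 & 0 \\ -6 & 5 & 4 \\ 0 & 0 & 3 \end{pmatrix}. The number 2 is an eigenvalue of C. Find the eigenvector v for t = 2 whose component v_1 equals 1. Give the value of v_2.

C − 2I = [[0, 0, 0], [-6, 3, 4], [0, 0, 1]].
Solving (C − 2I)v = 0 gives the eigenspace spanned by (1, 2, 0).
With v_1 = 1, v = (1, 2, 0), so v_2 = 2.

2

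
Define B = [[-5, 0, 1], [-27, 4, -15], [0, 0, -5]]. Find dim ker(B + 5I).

B + 5I = [[0, 0, 1], [-27, 9, -15], [0, 0, 0]].
This matrix has rank 2, so its null space has dimension 3 − 2 = 1.

1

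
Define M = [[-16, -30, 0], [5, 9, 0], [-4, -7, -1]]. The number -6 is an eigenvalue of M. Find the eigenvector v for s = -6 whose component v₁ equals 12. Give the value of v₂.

-4

M + 6I = [[-10, -30, 0], [5, 15, 0], [-4, -7, 5]].
Solving (M + 6I)v = 0 gives the eigenspace spanned by (12, -4, 4).
With v₁ = 12, v = (12, -4, 4), so v₂ = -4.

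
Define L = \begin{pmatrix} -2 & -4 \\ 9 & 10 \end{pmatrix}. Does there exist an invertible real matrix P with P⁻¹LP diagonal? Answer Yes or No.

Characteristic polynomial: p(t) = t^2 - 8t + 16 = (t - 4)^2.
t = 4 has algebraic multiplicity 2; rank(L − 4I) = 1, so geometric multiplicity = 1.
Geometric multiplicity < algebraic multiplicity, so L is not diagonalizable.

No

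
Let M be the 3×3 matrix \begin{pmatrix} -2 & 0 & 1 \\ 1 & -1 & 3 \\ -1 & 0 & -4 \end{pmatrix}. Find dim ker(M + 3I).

1

M + 3I = [[1, 0, 1], [1, 2, 3], [-1, 0, -1]].
This matrix has rank 2, so its null space has dimension 3 − 2 = 1.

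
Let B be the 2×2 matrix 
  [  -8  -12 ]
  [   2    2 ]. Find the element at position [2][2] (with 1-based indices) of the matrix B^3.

Characteristic polynomial: μ^2 + 6μ + 8 = (μ + 2)(μ + 4), so the eigenvalues are -4, -2.
μ=-4: eigenvector (-3, 1).
μ=-2: eigenvector (-2, 1).
P = [[-3, -2], [1, 1]], D = diag(-4, -2), P⁻¹ = [[-1, -2], [1, 3]].
B³ = P·diag(-64, -8)·P⁻¹ = [[-176, -336], [56, 104]].
The requested entry is 104.

104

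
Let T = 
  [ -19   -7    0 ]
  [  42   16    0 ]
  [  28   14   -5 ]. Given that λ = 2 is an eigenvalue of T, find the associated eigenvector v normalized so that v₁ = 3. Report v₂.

-9

T − 2I = [[-21, -7, 0], [42, 14, 0], [28, 14, -7]].
Solving (T − 2I)v = 0 gives the eigenspace spanned by (3, -9, -6).
With v₁ = 3, v = (3, -9, -6), so v₂ = -9.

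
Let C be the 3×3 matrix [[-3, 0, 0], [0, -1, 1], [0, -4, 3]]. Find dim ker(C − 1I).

1

C − 1I = [[-4, 0, 0], [0, -2, 1], [0, -4, 2]].
This matrix has rank 2, so its null space has dimension 3 − 2 = 1.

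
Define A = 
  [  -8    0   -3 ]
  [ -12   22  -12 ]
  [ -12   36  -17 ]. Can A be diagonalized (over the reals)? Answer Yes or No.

Characteristic polynomial: p(λ) = λ^3 + 3λ^2 - 18λ - 40 = (λ - 4)(λ + 2)(λ + 5).
All 3 eigenvalues are distinct, so A is diagonalizable.

Yes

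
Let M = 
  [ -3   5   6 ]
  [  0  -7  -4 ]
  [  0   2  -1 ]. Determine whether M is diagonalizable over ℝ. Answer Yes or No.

Characteristic polynomial: p(μ) = μ^3 + 11μ^2 + 39μ + 45 = (μ + 3)^2(μ + 5).
μ = -3 has algebraic multiplicity 2; rank(M + 3I) = 2, so geometric multiplicity = 1.
Geometric multiplicity < algebraic multiplicity, so M is not diagonalizable.

No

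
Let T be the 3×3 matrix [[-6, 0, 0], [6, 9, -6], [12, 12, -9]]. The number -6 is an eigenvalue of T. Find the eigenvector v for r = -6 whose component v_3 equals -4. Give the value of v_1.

1

T + 6I = [[0, 0, 0], [6, 15, -6], [12, 12, -3]].
Solving (T + 6I)v = 0 gives the eigenspace spanned by (1, -2, -4).
With v_3 = -4, v = (1, -2, -4), so v_1 = 1.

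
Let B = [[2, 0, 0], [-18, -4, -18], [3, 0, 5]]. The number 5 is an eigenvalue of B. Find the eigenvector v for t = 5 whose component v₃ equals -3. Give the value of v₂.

6

B − 5I = [[-3, 0, 0], [-18, -9, -18], [3, 0, 0]].
Solving (B − 5I)v = 0 gives the eigenspace spanned by (0, 6, -3).
With v₃ = -3, v = (0, 6, -3), so v₂ = 6.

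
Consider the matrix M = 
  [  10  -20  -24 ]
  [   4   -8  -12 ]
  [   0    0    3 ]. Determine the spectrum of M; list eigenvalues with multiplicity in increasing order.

0, 2, 3

Characteristic polynomial: p(t) = t^3 - 5t^2 + 6t = t(t - 3)(t - 2).
Roots (with multiplicity): 0, 2, 3.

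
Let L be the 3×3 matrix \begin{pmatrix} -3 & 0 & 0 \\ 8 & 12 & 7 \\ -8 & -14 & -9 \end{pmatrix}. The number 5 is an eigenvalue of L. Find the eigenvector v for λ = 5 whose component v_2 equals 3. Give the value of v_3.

-3

L − 5I = [[-8, 0, 0], [8, 7, 7], [-8, -14, -14]].
Solving (L − 5I)v = 0 gives the eigenspace spanned by (0, 3, -3).
With v_2 = 3, v = (0, 3, -3), so v_3 = -3.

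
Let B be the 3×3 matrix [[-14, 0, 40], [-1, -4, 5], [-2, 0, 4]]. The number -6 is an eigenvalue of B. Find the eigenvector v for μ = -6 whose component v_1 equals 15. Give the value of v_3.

B + 6I = [[-8, 0, 40], [-1, 2, 5], [-2, 0, 10]].
Solving (B + 6I)v = 0 gives the eigenspace spanned by (15, 0, 3).
With v_1 = 15, v = (15, 0, 3), so v_3 = 3.

3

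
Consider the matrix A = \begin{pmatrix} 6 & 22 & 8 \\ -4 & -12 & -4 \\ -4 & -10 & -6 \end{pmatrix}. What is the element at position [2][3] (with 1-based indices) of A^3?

Characteristic polynomial: t^3 + 12t^2 + 44t + 48 = (t + 2)(t + 4)(t + 6), so the eigenvalues are -6, -4, -2.
t=-2: eigenvector (-1, 0, 1).
t=-4: eigenvector (-3, 1, 1).
t=-6: eigenvector (-5, 2, 2).
P = [[-1, -3, -5], [0, 1, 2], [1, 1, 2]], D = diag(-2, -4, -6), P⁻¹ = [[0, -1, 1], [-2, -3, -2], [1, 2, 1]].
A³ = P·diag(-8, -64, -216)·P⁻¹ = [[696, 1576, 704], [-304, -672, -304], [-304, -664, -312]].
The requested entry is -304.

-304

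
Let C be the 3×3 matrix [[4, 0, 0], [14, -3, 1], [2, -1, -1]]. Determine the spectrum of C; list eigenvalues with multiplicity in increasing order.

Characteristic polynomial: p(r) = r^3 - 12r - 16 = (r - 4)(r + 2)^2.
Roots (with multiplicity): -2, -2, 4.

-2, -2, 4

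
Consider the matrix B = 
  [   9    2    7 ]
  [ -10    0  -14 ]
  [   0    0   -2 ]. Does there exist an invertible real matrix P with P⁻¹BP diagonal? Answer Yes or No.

Yes

Characteristic polynomial: p(λ) = λ^3 - 7λ^2 + 2λ + 40 = (λ - 5)(λ - 4)(λ + 2).
All 3 eigenvalues are distinct, so B is diagonalizable.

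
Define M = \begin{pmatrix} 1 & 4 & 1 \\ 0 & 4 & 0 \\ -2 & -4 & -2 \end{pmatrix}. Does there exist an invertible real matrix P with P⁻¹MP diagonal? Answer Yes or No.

Yes

Characteristic polynomial: p(s) = s^3 - 3s^2 - 4s = s(s - 4)(s + 1).
All 3 eigenvalues are distinct, so M is diagonalizable.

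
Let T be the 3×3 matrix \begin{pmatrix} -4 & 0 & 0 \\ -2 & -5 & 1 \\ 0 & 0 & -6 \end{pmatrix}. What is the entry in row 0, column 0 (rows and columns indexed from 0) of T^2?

16

Characteristic polynomial: λ^3 + 15λ^2 + 74λ + 120 = (λ + 4)(λ + 5)(λ + 6), so the eigenvalues are -6, -5, -4.
λ=-4: eigenvector (1, -2, 0).
λ=-5: eigenvector (0, 1, 0).
λ=-6: eigenvector (0, -1, 1).
P = [[1, 0, 0], [-2, 1, -1], [0, 0, 1]], D = diag(-4, -5, -6), P⁻¹ = [[1, 0, 0], [2, 1, 1], [0, 0, 1]].
T² = P·diag(16, 25, 36)·P⁻¹ = [[16, 0, 0], [18, 25, -11], [0, 0, 36]].
The requested entry is 16.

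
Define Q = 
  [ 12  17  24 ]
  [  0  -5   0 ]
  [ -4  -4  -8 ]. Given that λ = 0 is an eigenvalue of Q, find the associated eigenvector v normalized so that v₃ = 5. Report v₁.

Q = [[12, 17, 24], [0, -5, 0], [-4, -4, -8]].
Solving (Q)v = 0 gives the eigenspace spanned by (-10, 0, 5).
With v₃ = 5, v = (-10, 0, 5), so v₁ = -10.

-10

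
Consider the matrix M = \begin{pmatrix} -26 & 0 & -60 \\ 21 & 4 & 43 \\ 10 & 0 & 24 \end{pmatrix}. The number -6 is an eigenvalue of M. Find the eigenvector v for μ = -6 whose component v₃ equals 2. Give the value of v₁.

-6

M + 6I = [[-20, 0, -60], [21, 10, 43], [10, 0, 30]].
Solving (M + 6I)v = 0 gives the eigenspace spanned by (-6, 4, 2).
With v₃ = 2, v = (-6, 4, 2), so v₁ = -6.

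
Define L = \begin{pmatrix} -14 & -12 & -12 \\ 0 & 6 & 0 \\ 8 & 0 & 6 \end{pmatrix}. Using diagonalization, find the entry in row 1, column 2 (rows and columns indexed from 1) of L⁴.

Characteristic polynomial: μ^3 + 2μ^2 - 36μ - 72 = (μ - 6)(μ + 2)(μ + 6), so the eigenvalues are -6, -2, 6.
μ=-6: eigenvector (3, 0, -2).
μ=6: eigenvector (0, 1, -1).
μ=-2: eigenvector (-1, 0, 1).
P = [[3, 0, -1], [0, 1, 0], [-2, -1, 1]], D = diag(-6, 6, -2), P⁻¹ = [[1, 1, 1], [0, 1, 0], [2, 3, 3]].
L⁴ = P·diag(1296, 1296, 16)·P⁻¹ = [[3856, 3840, 3840], [0, 1296, 0], [-2560, -3840, -2544]].
The requested entry is 3840.

3840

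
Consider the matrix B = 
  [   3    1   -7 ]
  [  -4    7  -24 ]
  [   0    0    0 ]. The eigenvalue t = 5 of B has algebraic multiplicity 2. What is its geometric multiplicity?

1

B − 5I = [[-2, 1, -7], [-4, 2, -24], [0, 0, -5]].
This matrix has rank 2, so its null space has dimension 3 − 2 = 1.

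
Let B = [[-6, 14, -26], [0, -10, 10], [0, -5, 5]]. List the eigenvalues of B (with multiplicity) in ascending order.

Characteristic polynomial: p(r) = r^3 + 11r^2 + 30r = r(r + 5)(r + 6).
Roots (with multiplicity): -6, -5, 0.

-6, -5, 0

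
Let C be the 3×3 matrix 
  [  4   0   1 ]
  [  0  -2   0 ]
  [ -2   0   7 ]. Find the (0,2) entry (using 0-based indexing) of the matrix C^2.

11

Characteristic polynomial: λ^3 - 9λ^2 + 8λ + 60 = (λ - 6)(λ - 5)(λ + 2), so the eigenvalues are -2, 5, 6.
λ=5: eigenvector (1, 0, 1).
λ=-2: eigenvector (0, 1, 0).
λ=6: eigenvector (1, 0, 2).
P = [[1, 0, 1], [0, 1, 0], [1, 0, 2]], D = diag(5, -2, 6), P⁻¹ = [[2, 0, -1], [0, 1, 0], [-1, 0, 1]].
C² = P·diag(25, 4, 36)·P⁻¹ = [[14, 0, 11], [0, 4, 0], [-22, 0, 47]].
The requested entry is 11.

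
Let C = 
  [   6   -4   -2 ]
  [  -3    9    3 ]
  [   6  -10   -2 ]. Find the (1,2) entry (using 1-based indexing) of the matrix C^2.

-40

Characteristic polynomial: λ^3 - 13λ^2 + 54λ - 72 = (λ - 6)(λ - 4)(λ - 3), so the eigenvalues are 3, 4, 6.
λ=6: eigenvector (1, -1, 2).
λ=4: eigenvector (1, 0, 1).
λ=3: eigenvector (0, 1, -2).
P = [[1, 1, 0], [-1, 0, 1], [2, 1, -2]], D = diag(6, 4, 3), P⁻¹ = [[1, -2, -1], [0, 2, 1], [1, -1, -1]].
C² = P·diag(36, 16, 9)·P⁻¹ = [[36, -40, -20], [-27, 63, 27], [54, -94, -38]].
The requested entry is -40.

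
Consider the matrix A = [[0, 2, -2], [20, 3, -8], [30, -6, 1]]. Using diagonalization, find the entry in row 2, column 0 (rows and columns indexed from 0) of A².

Characteristic polynomial: λ^3 - 4λ^2 - 25λ + 100 = (λ - 5)(λ - 4)(λ + 5), so the eigenvalues are -5, 4, 5.
λ=4: eigenvector (1, 4, 2).
λ=-5: eigenvector (0, 1, 1).
λ=5: eigenvector (-2, -8, -3).
P = [[1, 0, -2], [4, 1, -8], [2, 1, -3]], D = diag(4, -5, 5), P⁻¹ = [[5, -2, 2], [-4, 1, 0], [2, -1, 1]].
A² = P·diag(16, 25, 25)·P⁻¹ = [[-20, 18, -18], [-180, 97, -72], [-90, 36, -11]].
The requested entry is -90.

-90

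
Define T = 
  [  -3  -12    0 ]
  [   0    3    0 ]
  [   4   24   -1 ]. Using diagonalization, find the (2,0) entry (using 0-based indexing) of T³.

52

Characteristic polynomial: s^3 + s^2 - 9s - 9 = (s - 3)(s + 1)(s + 3), so the eigenvalues are -3, -1, 3.
s=-3: eigenvector (1, 0, -2).
s=3: eigenvector (-2, 1, 4).
s=-1: eigenvector (0, 0, 1).
P = [[1, -2, 0], [0, 1, 0], [-2, 4, 1]], D = diag(-3, 3, -1), P⁻¹ = [[1, 2, 0], [0, 1, 0], [2, 0, 1]].
T³ = P·diag(-27, 27, -1)·P⁻¹ = [[-27, -108, 0], [0, 27, 0], [52, 216, -1]].
The requested entry is 52.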